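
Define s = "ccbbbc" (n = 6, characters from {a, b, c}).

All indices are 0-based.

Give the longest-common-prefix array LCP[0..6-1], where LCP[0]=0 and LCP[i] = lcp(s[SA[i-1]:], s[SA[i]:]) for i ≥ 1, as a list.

rank→(start, suffix):
  0 → (2, 'bbbc')
  1 → (3, 'bbc')
  2 → (4, 'bc')
  3 → (5, 'c')
  4 → (1, 'cbbbc')
  5 → (0, 'ccbbbc')

SA = [2, 3, 4, 5, 1, 0]
rank  pair      lcp
   1  s[2:],s[3:]  2  'bb'
   2  s[3:],s[4:]  1  'b'
   3  s[4:],s[5:]  0  ''
   4  s[5:],s[1:]  1  'c'
   5  s[1:],s[0:]  1  'c'

[0, 2, 1, 0, 1, 1]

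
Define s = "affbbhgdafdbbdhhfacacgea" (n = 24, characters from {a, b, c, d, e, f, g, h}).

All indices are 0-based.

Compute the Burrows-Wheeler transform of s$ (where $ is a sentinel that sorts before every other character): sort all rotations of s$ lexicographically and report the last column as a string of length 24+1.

aefcd$dfbbaagfbghfaahchbd

rank  rotation                   last
    0  $affbbhgdafdbbdhhfacacgea  a
    1  a$affbbhgdafdbbdhhfacacge  e
    2  acacgea$affbbhgdafdbbdhhf  f
    3  acgea$affbbhgdafdbbdhhfac  c
    4  afdbbdhhfacacgea$affbbhgd  d
    5  affbbhgdafdbbdhhfacacgea$  $
    6  bbdhhfacacgea$affbbhgdafd  d
    7  bbhgdafdbbdhhfacacgea$aff  f
    8  bdhhfacacgea$affbbhgdafdb  b
    9  bhgdafdbbdhhfacacgea$affb  b
   10  cacgea$affbbhgdafdbbdhhfa  a
   11  cgea$affbbhgdafdbbdhhfaca  a
   12  dafdbbdhhfacacgea$affbbhg  g
   13  dbbdhhfacacgea$affbbhgdaf  f
   14  dhhfacacgea$affbbhgdafdbb  b
   15  ea$affbbhgdafdbbdhhfacacg  g
   16  facacgea$affbbhgdafdbbdhh  h
   17  fbbhgdafdbbdhhfacacgea$af  f
   18  fdbbdhhfacacgea$affbbhgda  a
   19  ffbbhgdafdbbdhhfacacgea$a  a
   20  gdafdbbdhhfacacgea$affbbh  h
   21  gea$affbbhgdafdbbdhhfacac  c
   22  hfacacgea$affbbhgdafdbbdh  h
   23  hgdafdbbdhhfacacgea$affbb  b
   24  hhfacacgea$affbbhgdafdbbd  d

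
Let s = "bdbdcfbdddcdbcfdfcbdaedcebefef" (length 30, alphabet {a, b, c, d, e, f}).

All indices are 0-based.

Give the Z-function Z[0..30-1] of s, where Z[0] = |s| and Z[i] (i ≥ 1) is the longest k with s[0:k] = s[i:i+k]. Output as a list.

[30, 0, 2, 0, 0, 0, 2, 0, 0, 0, 0, 0, 1, 0, 0, 0, 0, 0, 2, 0, 0, 0, 0, 0, 0, 1, 0, 0, 0, 0]

Z[0]=30
i=1: outside box; Z[1]=0
i=2: outside box; Z[2]=2 scan→box=[2,4)
i=3: min(r-i=1, Z[1]=0)=0; Z[3]=0
i=4: outside box; Z[4]=0
i=5: outside box; Z[5]=0
i=6: outside box; Z[6]=2 scan→box=[6,8)
i=7: min(r-i=1, Z[1]=0)=0; Z[7]=0
i=8: outside box; Z[8]=0
i=9: outside box; Z[9]=0
i=10: outside box; Z[10]=0
i=11: outside box; Z[11]=0
i=12: outside box; Z[12]=1 scan→box=[12,13)
i=13: outside box; Z[13]=0
i=14: outside box; Z[14]=0
i=15: outside box; Z[15]=0
i=16: outside box; Z[16]=0
i=17: outside box; Z[17]=0
i=18: outside box; Z[18]=2 scan→box=[18,20)
i=19: min(r-i=1, Z[1]=0)=0; Z[19]=0
i=20: outside box; Z[20]=0
i=21: outside box; Z[21]=0
i=22: outside box; Z[22]=0
i=23: outside box; Z[23]=0
i=24: outside box; Z[24]=0
i=25: outside box; Z[25]=1 scan→box=[25,26)
i=26: outside box; Z[26]=0
i=27: outside box; Z[27]=0
i=28: outside box; Z[28]=0
i=29: outside box; Z[29]=0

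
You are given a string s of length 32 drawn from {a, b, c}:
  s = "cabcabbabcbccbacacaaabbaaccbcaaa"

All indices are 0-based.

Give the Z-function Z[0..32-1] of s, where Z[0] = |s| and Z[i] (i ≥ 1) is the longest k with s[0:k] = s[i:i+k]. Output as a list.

Z[0]=32
i=1: outside box; Z[1]=0
i=2: outside box; Z[2]=0
i=3: outside box; Z[3]=3 grow→box=[3,6)
i=4: min(r-i=2, Z[1]=0)=0; Z[4]=0
i=5: min(r-i=1, Z[2]=0)=0; Z[5]=0
i=6: outside box; Z[6]=0
i=7: outside box; Z[7]=0
i=8: outside box; Z[8]=0
i=9: outside box; Z[9]=1 grow→box=[9,10)
i=10: outside box; Z[10]=0
i=11: outside box; Z[11]=1 grow→box=[11,12)
i=12: outside box; Z[12]=1 grow→box=[12,13)
i=13: outside box; Z[13]=0
i=14: outside box; Z[14]=0
i=15: outside box; Z[15]=2 grow→box=[15,17)
i=16: min(r-i=1, Z[1]=0)=0; Z[16]=0
i=17: outside box; Z[17]=2 grow→box=[17,19)
i=18: min(r-i=1, Z[1]=0)=0; Z[18]=0
i=19: outside box; Z[19]=0
i=20: outside box; Z[20]=0
i=21: outside box; Z[21]=0
i=22: outside box; Z[22]=0
i=23: outside box; Z[23]=0
i=24: outside box; Z[24]=0
i=25: outside box; Z[25]=1 grow→box=[25,26)
i=26: outside box; Z[26]=1 grow→box=[26,27)
i=27: outside box; Z[27]=0
i=28: outside box; Z[28]=2 grow→box=[28,30)
i=29: min(r-i=1, Z[1]=0)=0; Z[29]=0
i=30: outside box; Z[30]=0
i=31: outside box; Z[31]=0

[32, 0, 0, 3, 0, 0, 0, 0, 0, 1, 0, 1, 1, 0, 0, 2, 0, 2, 0, 0, 0, 0, 0, 0, 0, 1, 1, 0, 2, 0, 0, 0]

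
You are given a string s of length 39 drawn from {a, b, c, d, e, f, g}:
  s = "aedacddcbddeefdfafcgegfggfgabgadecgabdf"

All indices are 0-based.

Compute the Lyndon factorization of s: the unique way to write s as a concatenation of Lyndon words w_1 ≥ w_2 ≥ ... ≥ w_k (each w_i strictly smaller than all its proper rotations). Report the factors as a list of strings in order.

["aed", "acddcbddeefdfafcgegfggfg", "abgadecg", "abdf"]

emit factor 1: 'aed' (i=0, period=3)
emit factor 2: 'acddcbddeefdfafcgegfggfg' (i=3, period=24)
emit factor 3: 'abgadecg' (i=27, period=8)
emit factor 4: 'abdf' (i=35, period=4)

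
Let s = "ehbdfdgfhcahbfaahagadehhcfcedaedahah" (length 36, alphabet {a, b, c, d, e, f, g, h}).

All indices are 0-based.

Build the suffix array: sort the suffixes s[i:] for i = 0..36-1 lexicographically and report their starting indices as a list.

[14, 19, 29, 17, 34, 15, 32, 10, 2, 12, 9, 26, 24, 28, 31, 20, 3, 5, 27, 30, 0, 21, 13, 25, 4, 7, 18, 6, 35, 16, 33, 1, 11, 8, 23, 22]

rank→(start, suffix):
  0 → (14, 'aahagadehhcfcedaedahah')
  1 → (19, 'adehhcfcedaedahah')
  2 → (29, 'aedahah')
  3 → (17, 'agadehhcfcedaedahah')
  4 → (34, 'ah')
  5 → (15, 'ahagadehhcfcedaedahah')
  6 → (32, 'ahah')
  7 → (10, 'ahbfaahagadehhcfcedaedahah')
  8 → (2, 'bdfdgfhcahbfaahagadehhcfcedaedahah')
  9 → (12, 'bfaahagadehhcfcedaedahah')
  10 → (9, 'cahbfaahagadehhcfcedaedahah')
  11 → (26, 'cedaedahah')
  12 → (24, 'cfcedaedahah')
  13 → (28, 'daedahah')
  14 → (31, 'dahah')
  15 → (20, 'dehhcfcedaedahah')
  16 → (3, 'dfdgfhcahbfaahagadehhcfcedaedahah')
  17 → (5, 'dgfhcahbfaahagadehhcfcedaedahah')
  18 → (27, 'edaedahah')
  19 → (30, 'edahah')
  20 → (0, 'ehbdfdgfhcahbfaahagadehhcfcedaedahah')
  21 → (21, 'ehhcfcedaedahah')
  22 → (13, 'faahagadehhcfcedaedahah')
  23 → (25, 'fcedaedahah')
  24 → (4, 'fdgfhcahbfaahagadehhcfcedaedahah')
  25 → (7, 'fhcahbfaahagadehhcfcedaedahah')
  26 → (18, 'gadehhcfcedaedahah')
  27 → (6, 'gfhcahbfaahagadehhcfcedaedahah')
  28 → (35, 'h')
  29 → (16, 'hagadehhcfcedaedahah')
  30 → (33, 'hah')
  31 → (1, 'hbdfdgfhcahbfaahagadehhcfcedaedahah')
  32 → (11, 'hbfaahagadehhcfcedaedahah')
  33 → (8, 'hcahbfaahagadehhcfcedaedahah')
  34 → (23, 'hcfcedaedahah')
  35 → (22, 'hhcfcedaedahah')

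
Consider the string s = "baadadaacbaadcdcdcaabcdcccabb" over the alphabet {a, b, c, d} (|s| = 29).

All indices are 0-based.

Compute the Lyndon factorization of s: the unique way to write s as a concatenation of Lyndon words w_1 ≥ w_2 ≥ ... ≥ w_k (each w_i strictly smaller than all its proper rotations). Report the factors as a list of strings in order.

["b", "aadad", "aacbaadcdcdc", "aabcdcccabb"]

emit factor 1: 'b' (i=0, period=1)
emit factor 2: 'aadad' (i=1, period=5)
emit factor 3: 'aacbaadcdcdc' (i=6, period=12)
emit factor 4: 'aabcdcccabb' (i=18, period=11)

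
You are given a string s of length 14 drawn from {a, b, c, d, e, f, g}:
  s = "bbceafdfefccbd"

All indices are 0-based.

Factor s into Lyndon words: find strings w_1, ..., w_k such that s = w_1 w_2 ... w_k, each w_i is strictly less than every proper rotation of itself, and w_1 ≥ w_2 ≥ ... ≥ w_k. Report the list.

["bbce", "afdfefccbd"]

emit factor 1: 'bbce' (i=0, period=4)
emit factor 2: 'afdfefccbd' (i=4, period=10)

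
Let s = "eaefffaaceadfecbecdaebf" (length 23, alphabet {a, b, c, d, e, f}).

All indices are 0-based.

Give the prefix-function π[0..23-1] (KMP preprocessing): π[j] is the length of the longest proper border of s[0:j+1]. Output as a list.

π[0] = 0
j=1 s[j]='a': π[1]=0 (border '')
j=2 s[j]='e': π[2]=1 (border 'e')
j=3 s[j]='f': k: 1→0; π[3]=0 (border '')
j=4 s[j]='f': π[4]=0 (border '')
j=5 s[j]='f': π[5]=0 (border '')
j=6 s[j]='a': π[6]=0 (border '')
j=7 s[j]='a': π[7]=0 (border '')
j=8 s[j]='c': π[8]=0 (border '')
j=9 s[j]='e': π[9]=1 (border 'e')
j=10 s[j]='a': π[10]=2 (border 'ea')
j=11 s[j]='d': k: 2→0; π[11]=0 (border '')
j=12 s[j]='f': π[12]=0 (border '')
j=13 s[j]='e': π[13]=1 (border 'e')
j=14 s[j]='c': k: 1→0; π[14]=0 (border '')
j=15 s[j]='b': π[15]=0 (border '')
j=16 s[j]='e': π[16]=1 (border 'e')
j=17 s[j]='c': k: 1→0; π[17]=0 (border '')
j=18 s[j]='d': π[18]=0 (border '')
j=19 s[j]='a': π[19]=0 (border '')
j=20 s[j]='e': π[20]=1 (border 'e')
j=21 s[j]='b': k: 1→0; π[21]=0 (border '')
j=22 s[j]='f': π[22]=0 (border '')

[0, 0, 1, 0, 0, 0, 0, 0, 0, 1, 2, 0, 0, 1, 0, 0, 1, 0, 0, 0, 1, 0, 0]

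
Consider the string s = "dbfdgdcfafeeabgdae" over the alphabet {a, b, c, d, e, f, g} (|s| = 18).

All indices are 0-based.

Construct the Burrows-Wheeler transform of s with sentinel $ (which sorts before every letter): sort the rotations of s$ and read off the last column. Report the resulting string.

rank  rotation             last
    0  $dbfdgdcfafeeabgdae  e
    1  abgdae$dbfdgdcfafee  e
    2  ae$dbfdgdcfafeeabgd  d
    3  afeeabgdae$dbfdgdcf  f
    4  bfdgdcfafeeabgdae$d  d
    5  bgdae$dbfdgdcfafeea  a
    6  cfafeeabgdae$dbfdgd  d
    7  dae$dbfdgdcfafeeabg  g
    8  dbfdgdcfafeeabgdae$  $
    9  dcfafeeabgdae$dbfdg  g
   10  dgdcfafeeabgdae$dbf  f
   11  e$dbfdgdcfafeeabgda  a
   12  eabgdae$dbfdgdcfafe  e
   13  eeabgdae$dbfdgdcfaf  f
   14  fafeeabgdae$dbfdgdc  c
   15  fdgdcfafeeabgdae$db  b
   16  feeabgdae$dbfdgdcfa  a
   17  gdae$dbfdgdcfafeeab  b
   18  gdcfafeeabgdae$dbfd  d

eedfdadg$gfaefcbabd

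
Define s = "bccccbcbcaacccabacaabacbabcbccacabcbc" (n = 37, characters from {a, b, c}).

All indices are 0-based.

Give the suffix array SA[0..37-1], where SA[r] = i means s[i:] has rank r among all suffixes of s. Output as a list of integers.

sorted suffixes:
  #0 SA[0]=18  'aabacbabcbccacabcbc'
  #1 SA[1]=9  'aacccabacaabacbabcbccacabcbc'
  #2 SA[2]=14  'abacaabacbabcbccacabcbc'
  #3 SA[3]=19  'abacbabcbccacabcbc'
  #4 SA[4]=32  'abcbc'
  #5 SA[5]=24  'abcbccacabcbc'
  #6 SA[6]=16  'acaabacbabcbccacabcbc'
  #7 SA[7]=30  'acabcbc'
  #8 SA[8]=21  'acbabcbccacabcbc'
  #9 SA[9]=10  'acccabacaabacbabcbccacabcbc'
  #10 SA[10]=23  'babcbccacabcbc'
  #11 SA[11]=15  'bacaabacbabcbccacabcbc'
  #12 SA[12]=20  'bacbabcbccacabcbc'
  #13 SA[13]=35  'bc'
  #14 SA[14]=7  'bcaacccabacaabacbabcbccacabcbc'
  #15 SA[15]=33  'bcbc'
  #16 SA[16]=5  'bcbcaacccabacaabacbabcbccacabcbc'
  #17 SA[17]=25  'bcbccacabcbc'
  #18 SA[18]=27  'bccacabcbc'
  #19 SA[19]=0  'bccccbcbcaacccabacaabacbabcbccacabcbc'
  #20 SA[20]=36  'c'
  #21 SA[21]=17  'caabacbabcbccacabcbc'
  #22 SA[22]=8  'caacccabacaabacbabcbccacabcbc'
  #23 SA[23]=13  'cabacaabacbabcbccacabcbc'
  #24 SA[24]=31  'cabcbc'
  #25 SA[25]=29  'cacabcbc'
  #26 SA[26]=22  'cbabcbccacabcbc'
  #27 SA[27]=34  'cbc'
  #28 SA[28]=6  'cbcaacccabacaabacbabcbccacabcbc'
  #29 SA[29]=4  'cbcbcaacccabacaabacbabcbccacabcbc'
  #30 SA[30]=26  'cbccacabcbc'
  #31 SA[31]=12  'ccabacaabacbabcbccacabcbc'
  #32 SA[32]=28  'ccacabcbc'
  #33 SA[33]=3  'ccbcbcaacccabacaabacbabcbccacabcbc'
  #34 SA[34]=11  'cccabacaabacbabcbccacabcbc'
  #35 SA[35]=2  'cccbcbcaacccabacaabacbabcbccacabcbc'
  #36 SA[36]=1  'ccccbcbcaacccabacaabacbabcbccacabcbc'

[18, 9, 14, 19, 32, 24, 16, 30, 21, 10, 23, 15, 20, 35, 7, 33, 5, 25, 27, 0, 36, 17, 8, 13, 31, 29, 22, 34, 6, 4, 26, 12, 28, 3, 11, 2, 1]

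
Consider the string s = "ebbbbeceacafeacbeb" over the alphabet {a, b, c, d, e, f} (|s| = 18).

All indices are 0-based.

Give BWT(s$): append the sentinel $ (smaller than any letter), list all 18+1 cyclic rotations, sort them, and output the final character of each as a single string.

rank  rotation             last
    0  $ebbbbeceacafeacbeb  b
    1  acafeacbeb$ebbbbece  e
    2  acbeb$ebbbbeceacafe  e
    3  afeacbeb$ebbbbeceac  c
    4  b$ebbbbeceacafeacbe  e
    5  bbbbeceacafeacbeb$e  e
    6  bbbeceacafeacbeb$eb  b
    7  bbeceacafeacbeb$ebb  b
    8  beb$ebbbbeceacafeac  c
    9  beceacafeacbeb$ebbb  b
   10  cafeacbeb$ebbbbecea  a
   11  cbeb$ebbbbeceacafea  a
   12  ceacafeacbeb$ebbbbe  e
   13  eacafeacbeb$ebbbbec  c
   14  eacbeb$ebbbbeceacaf  f
   15  eb$ebbbbeceacafeacb  b
   16  ebbbbeceacafeacbeb$  $
   17  eceacafeacbeb$ebbbb  b
   18  feacbeb$ebbbbeceaca  a

beeceebbcbaaecfb$ba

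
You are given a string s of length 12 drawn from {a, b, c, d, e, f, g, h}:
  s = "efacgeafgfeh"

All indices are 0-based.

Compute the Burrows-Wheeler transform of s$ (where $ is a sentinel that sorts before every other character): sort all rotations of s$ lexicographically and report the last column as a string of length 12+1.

rank  rotation       last
    0  $efacgeafgfeh  h
    1  acgeafgfeh$ef  f
    2  afgfeh$efacge  e
    3  cgeafgfeh$efa  a
    4  eafgfeh$efacg  g
    5  efacgeafgfeh$  $
    6  eh$efacgeafgf  f
    7  facgeafgfeh$e  e
    8  feh$efacgeafg  g
    9  fgfeh$efacgea  a
   10  geafgfeh$efac  c
   11  gfeh$efacgeaf  f
   12  h$efacgeafgfe  e

hfeag$fegacfe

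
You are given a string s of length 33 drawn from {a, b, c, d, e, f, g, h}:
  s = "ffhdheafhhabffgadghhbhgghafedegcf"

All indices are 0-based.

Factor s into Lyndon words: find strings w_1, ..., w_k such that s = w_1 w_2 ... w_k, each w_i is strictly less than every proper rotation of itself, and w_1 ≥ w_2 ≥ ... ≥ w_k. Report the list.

["ffh", "dhe", "afhh", "abffgadghhbhgghafedegcf"]

emit factor 1: 'ffh' (i=0, period=3)
emit factor 2: 'dhe' (i=3, period=3)
emit factor 3: 'afhh' (i=6, period=4)
emit factor 4: 'abffgadghhbhgghafedegcf' (i=10, period=23)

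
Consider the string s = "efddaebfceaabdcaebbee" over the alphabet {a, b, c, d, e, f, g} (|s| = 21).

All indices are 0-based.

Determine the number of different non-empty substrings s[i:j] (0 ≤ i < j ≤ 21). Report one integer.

213

rank→(start, suffix):
  0 → (10, 'aabdcaebbee')
  1 → (11, 'abdcaebbee')
  2 → (15, 'aebbee')
  3 → (4, 'aebfceaabdcaebbee')
  4 → (17, 'bbee')
  5 → (12, 'bdcaebbee')
  6 → (18, 'bee')
  7 → (6, 'bfceaabdcaebbee')
  8 → (14, 'caebbee')
  9 → (8, 'ceaabdcaebbee')
  10 → (3, 'daebfceaabdcaebbee')
  11 → (13, 'dcaebbee')
  12 → (2, 'ddaebfceaabdcaebbee')
  13 → (20, 'e')
  14 → (9, 'eaabdcaebbee')
  15 → (16, 'ebbee')
  16 → (5, 'ebfceaabdcaebbee')
  17 → (19, 'ee')
  18 → (0, 'efddaebfceaabdcaebbee')
  19 → (7, 'fceaabdcaebbee')
  20 → (1, 'fddaebfceaabdcaebbee')

SA = [10, 11, 15, 4, 17, 12, 18, 6, 14, 8, 3, 13, 2, 20, 9, 16, 5, 19, 0, 7, 1]
i: (SA[i-1],SA[i]) lcp shared
  1: (10,11) 1 'a'
  2: (11,15) 1 'a'
  3: (15,4) 3 'aeb'
  4: (4,17) 0 ''
  5: (17,12) 1 'b'
  6: (12,18) 1 'b'
  7: (18,6) 1 'b'
  8: (6,14) 0 ''
  9: (14,8) 1 'c'
  10: (8,3) 0 ''
  11: (3,13) 1 'd'
  12: (13,2) 1 'd'
  13: (2,20) 0 ''
  14: (20,9) 1 'e'
  15: (9,16) 1 'e'
  16: (16,5) 2 'eb'
  17: (5,19) 1 'e'
  18: (19,0) 1 'e'
  19: (0,7) 0 ''
  20: (7,1) 1 'f'

n(n+1)/2 = 21·22/2 = 231
Σ LCP = 0 + 1 + 1 + 3 + 0 + 1 + 1 + 1 + 0 + 1 + 0 + 1 + 1 + 0 + 1 + 1 + 2 + 1 + 1 + 0 + 1 = 18
distinct = 231 − 18 = 213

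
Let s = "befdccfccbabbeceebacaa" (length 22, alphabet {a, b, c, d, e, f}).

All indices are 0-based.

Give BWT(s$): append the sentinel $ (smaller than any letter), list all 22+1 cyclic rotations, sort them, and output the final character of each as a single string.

aacbbceab$acfdecfebcbce

rank  rotation                 last
    0  $befdccfccbabbeceebacaa  a
    1  a$befdccfccbabbeceebaca  a
    2  aa$befdccfccbabbeceebac  c
    3  abbeceebacaa$befdccfccb  b
    4  acaa$befdccfccbabbeceeb  b
    5  babbeceebacaa$befdccfcc  c
    6  bacaa$befdccfccbabbecee  e
    7  bbeceebacaa$befdccfccba  a
    8  beceebacaa$befdccfccbab  b
    9  befdccfccbabbeceebacaa$  $
   10  caa$befdccfccbabbeceeba  a
   11  cbabbeceebacaa$befdccfc  c
   12  ccbabbeceebacaa$befdccf  f
   13  ccfccbabbeceebacaa$befd  d
   14  ceebacaa$befdccfccbabbe  e
   15  cfccbabbeceebacaa$befdc  c
   16  dccfccbabbeceebacaa$bef  f
   17  ebacaa$befdccfccbabbece  e
   18  eceebacaa$befdccfccbabb  b
   19  eebacaa$befdccfccbabbec  c
   20  efdccfccbabbeceebacaa$b  b
   21  fccbabbeceebacaa$befdcc  c
   22  fdccfccbabbeceebacaa$be  e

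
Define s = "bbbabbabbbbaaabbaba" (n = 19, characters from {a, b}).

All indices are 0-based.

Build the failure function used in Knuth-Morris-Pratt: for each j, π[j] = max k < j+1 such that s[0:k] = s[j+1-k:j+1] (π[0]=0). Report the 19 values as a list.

π[0] = 0
j=1 s[j]='b': π[1]=1 (border 'b')
j=2 s[j]='b': π[2]=2 (border 'bb')
j=3 s[j]='a': k: 2→1→0; π[3]=0 (border '')
j=4 s[j]='b': π[4]=1 (border 'b')
j=5 s[j]='b': π[5]=2 (border 'bb')
j=6 s[j]='a': k: 2→1→0; π[6]=0 (border '')
j=7 s[j]='b': π[7]=1 (border 'b')
j=8 s[j]='b': π[8]=2 (border 'bb')
j=9 s[j]='b': π[9]=3 (border 'bbb')
j=10 s[j]='b': k: 3→2; π[10]=3 (border 'bbb')
j=11 s[j]='a': π[11]=4 (border 'bbba')
j=12 s[j]='a': k: 4→0; π[12]=0 (border '')
j=13 s[j]='a': π[13]=0 (border '')
j=14 s[j]='b': π[14]=1 (border 'b')
j=15 s[j]='b': π[15]=2 (border 'bb')
j=16 s[j]='a': k: 2→1→0; π[16]=0 (border '')
j=17 s[j]='b': π[17]=1 (border 'b')
j=18 s[j]='a': k: 1→0; π[18]=0 (border '')

[0, 1, 2, 0, 1, 2, 0, 1, 2, 3, 3, 4, 0, 0, 1, 2, 0, 1, 0]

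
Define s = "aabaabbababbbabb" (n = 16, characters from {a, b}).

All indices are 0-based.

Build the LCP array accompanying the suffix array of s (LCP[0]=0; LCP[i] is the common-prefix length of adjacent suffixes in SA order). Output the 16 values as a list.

rank→(start, suffix):
  0 → (0, 'aabaabbababbbabb')
  1 → (3, 'aabbababbbabb')
  2 → (1, 'abaabbababbbabb')
  3 → (7, 'ababbbabb')
  4 → (13, 'abb')
  5 → (4, 'abbababbbabb')
  6 → (9, 'abbbabb')
  7 → (15, 'b')
  8 → (2, 'baabbababbbabb')
  9 → (6, 'bababbbabb')
  10 → (12, 'babb')
  11 → (8, 'babbbabb')
  12 → (14, 'bb')
  13 → (5, 'bbababbbabb')
  14 → (11, 'bbabb')
  15 → (10, 'bbbabb')

SA = [0, 3, 1, 7, 13, 4, 9, 15, 2, 6, 12, 8, 14, 5, 11, 10]
i: (SA[i-1],SA[i]) lcp shared
  1: (0,3) 3 'aab'
  2: (3,1) 1 'a'
  3: (1,7) 3 'aba'
  4: (7,13) 2 'ab'
  5: (13,4) 3 'abb'
  6: (4,9) 3 'abb'
  7: (9,15) 0 ''
  8: (15,2) 1 'b'
  9: (2,6) 2 'ba'
  10: (6,12) 3 'bab'
  11: (12,8) 4 'babb'
  12: (8,14) 1 'b'
  13: (14,5) 2 'bb'
  14: (5,11) 4 'bbab'
  15: (11,10) 2 'bb'

[0, 3, 1, 3, 2, 3, 3, 0, 1, 2, 3, 4, 1, 2, 4, 2]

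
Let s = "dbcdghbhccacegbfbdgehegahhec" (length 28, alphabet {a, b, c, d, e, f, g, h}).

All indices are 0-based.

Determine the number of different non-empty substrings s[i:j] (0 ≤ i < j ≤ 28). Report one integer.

383

sorted suffixes:
  #0 SA[0]=10  'acegbfbdgehegahhec'
  #1 SA[1]=23  'ahhec'
  #2 SA[2]=1  'bcdghbhccacegbfbdgehegahhec'
  #3 SA[3]=16  'bdgehegahhec'
  #4 SA[4]=14  'bfbdgehegahhec'
  #5 SA[5]=6  'bhccacegbfbdgehegahhec'
  #6 SA[6]=27  'c'
  #7 SA[7]=9  'cacegbfbdgehegahhec'
  #8 SA[8]=8  'ccacegbfbdgehegahhec'
  #9 SA[9]=2  'cdghbhccacegbfbdgehegahhec'
  #10 SA[10]=11  'cegbfbdgehegahhec'
  #11 SA[11]=0  'dbcdghbhccacegbfbdgehegahhec'
  #12 SA[12]=17  'dgehegahhec'
  #13 SA[13]=3  'dghbhccacegbfbdgehegahhec'
  #14 SA[14]=26  'ec'
  #15 SA[15]=21  'egahhec'
  #16 SA[16]=12  'egbfbdgehegahhec'
  #17 SA[17]=19  'ehegahhec'
  #18 SA[18]=15  'fbdgehegahhec'
  #19 SA[19]=22  'gahhec'
  #20 SA[20]=13  'gbfbdgehegahhec'
  #21 SA[21]=18  'gehegahhec'
  #22 SA[22]=4  'ghbhccacegbfbdgehegahhec'
  #23 SA[23]=5  'hbhccacegbfbdgehegahhec'
  #24 SA[24]=7  'hccacegbfbdgehegahhec'
  #25 SA[25]=25  'hec'
  #26 SA[26]=20  'hegahhec'
  #27 SA[27]=24  'hhec'

SA = [10, 23, 1, 16, 14, 6, 27, 9, 8, 2, 11, 0, 17, 3, 26, 21, 12, 19, 15, 22, 13, 18, 4, 5, 7, 25, 20, 24]
i: (SA[i-1],SA[i]) lcp shared
  1: (10,23) 1 'a'
  2: (23,1) 0 ''
  3: (1,16) 1 'b'
  4: (16,14) 1 'b'
  5: (14,6) 1 'b'
  6: (6,27) 0 ''
  7: (27,9) 1 'c'
  8: (9,8) 1 'c'
  9: (8,2) 1 'c'
  10: (2,11) 1 'c'
  11: (11,0) 0 ''
  12: (0,17) 1 'd'
  13: (17,3) 2 'dg'
  14: (3,26) 0 ''
  15: (26,21) 1 'e'
  16: (21,12) 2 'eg'
  17: (12,19) 1 'e'
  18: (19,15) 0 ''
  19: (15,22) 0 ''
  20: (22,13) 1 'g'
  21: (13,18) 1 'g'
  22: (18,4) 1 'g'
  23: (4,5) 0 ''
  24: (5,7) 1 'h'
  25: (7,25) 1 'h'
  26: (25,20) 2 'he'
  27: (20,24) 1 'h'

n(n+1)/2 = 28·29/2 = 406
Σ LCP = 0 + 1 + 0 + 1 + 1 + 1 + 0 + 1 + 1 + 1 + 1 + 0 + 1 + 2 + 0 + 1 + 2 + 1 + 0 + 0 + 1 + 1 + 1 + 0 + 1 + 1 + 2 + 1 = 23
distinct = 406 − 23 = 383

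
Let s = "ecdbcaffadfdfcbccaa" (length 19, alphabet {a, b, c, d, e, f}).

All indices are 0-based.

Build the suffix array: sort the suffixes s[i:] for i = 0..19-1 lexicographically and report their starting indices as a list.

rank | idx | suffix
   0 |  18 | a
   1 |  17 | aa
   2 |   8 | adfdfcbccaa
   3 |   5 | affadfdfcbccaa
   4 |   3 | bcaffadfdfcbccaa
   5 |  14 | bccaa
   6 |  16 | caa
   7 |   4 | caffadfdfcbccaa
   8 |  13 | cbccaa
   9 |  15 | ccaa
  10 |   1 | cdbcaffadfdfcbccaa
  11 |   2 | dbcaffadfdfcbccaa
  12 |  11 | dfcbccaa
  13 |   9 | dfdfcbccaa
  14 |   0 | ecdbcaffadfdfcbccaa
  15 |   7 | fadfdfcbccaa
  16 |  12 | fcbccaa
  17 |  10 | fdfcbccaa
  18 |   6 | ffadfdfcbccaa

[18, 17, 8, 5, 3, 14, 16, 4, 13, 15, 1, 2, 11, 9, 0, 7, 12, 10, 6]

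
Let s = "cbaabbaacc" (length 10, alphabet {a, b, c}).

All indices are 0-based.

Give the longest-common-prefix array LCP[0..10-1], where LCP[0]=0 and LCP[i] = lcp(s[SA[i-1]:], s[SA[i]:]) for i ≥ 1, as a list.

rank | idx | suffix
   0 |   2 | aabbaacc
   1 |   6 | aacc
   2 |   3 | abbaacc
   3 |   7 | acc
   4 |   1 | baabbaacc
   5 |   5 | baacc
   6 |   4 | bbaacc
   7 |   9 | c
   8 |   0 | cbaabbaacc
   9 |   8 | cc

SA = [2, 6, 3, 7, 1, 5, 4, 9, 0, 8]
i: (SA[i-1],SA[i]) lcp shared
  1: (2,6) 2 'aa'
  2: (6,3) 1 'a'
  3: (3,7) 1 'a'
  4: (7,1) 0 ''
  5: (1,5) 3 'baa'
  6: (5,4) 1 'b'
  7: (4,9) 0 ''
  8: (9,0) 1 'c'
  9: (0,8) 1 'c'

[0, 2, 1, 1, 0, 3, 1, 0, 1, 1]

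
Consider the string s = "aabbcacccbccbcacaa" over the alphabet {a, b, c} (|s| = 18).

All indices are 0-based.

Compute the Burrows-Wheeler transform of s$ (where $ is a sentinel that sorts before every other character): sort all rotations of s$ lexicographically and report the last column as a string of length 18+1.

aac$accacbcabbccbca

rank  rotation             last
    0  $aabbcacccbccbcacaa  a
    1  a$aabbcacccbccbcaca  a
    2  aa$aabbcacccbccbcac  c
    3  aabbcacccbccbcacaa$  $
    4  abbcacccbccbcacaa$a  a
    5  acaa$aabbcacccbccbc  c
    6  acccbccbcacaa$aabbc  c
    7  bbcacccbccbcacaa$aa  a
    8  bcacaa$aabbcacccbcc  c
    9  bcacccbccbcacaa$aab  b
   10  bccbcacaa$aabbcaccc  c
   11  caa$aabbcacccbccbca  a
   12  cacaa$aabbcacccbccb  b
   13  cacccbccbcacaa$aabb  b
   14  cbcacaa$aabbcacccbc  c
   15  cbccbcacaa$aabbcacc  c
   16  ccbcacaa$aabbcacccb  b
   17  ccbccbcacaa$aabbcac  c
   18  cccbccbcacaa$aabbca  a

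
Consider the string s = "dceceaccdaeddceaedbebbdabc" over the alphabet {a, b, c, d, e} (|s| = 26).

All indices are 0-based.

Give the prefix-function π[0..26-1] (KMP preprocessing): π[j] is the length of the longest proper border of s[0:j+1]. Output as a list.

[0, 0, 0, 0, 0, 0, 0, 0, 1, 0, 0, 1, 1, 2, 3, 0, 0, 1, 0, 0, 0, 0, 1, 0, 0, 0]

π[0] = 0
j=1 s[j]='c': π[1]=0 (border '')
j=2 s[j]='e': π[2]=0 (border '')
j=3 s[j]='c': π[3]=0 (border '')
j=4 s[j]='e': π[4]=0 (border '')
j=5 s[j]='a': π[5]=0 (border '')
j=6 s[j]='c': π[6]=0 (border '')
j=7 s[j]='c': π[7]=0 (border '')
j=8 s[j]='d': π[8]=1 (border 'd')
j=9 s[j]='a': k: 1→0; π[9]=0 (border '')
j=10 s[j]='e': π[10]=0 (border '')
j=11 s[j]='d': π[11]=1 (border 'd')
j=12 s[j]='d': k: 1→0; π[12]=1 (border 'd')
j=13 s[j]='c': π[13]=2 (border 'dc')
j=14 s[j]='e': π[14]=3 (border 'dce')
j=15 s[j]='a': k: 3→0; π[15]=0 (border '')
j=16 s[j]='e': π[16]=0 (border '')
j=17 s[j]='d': π[17]=1 (border 'd')
j=18 s[j]='b': k: 1→0; π[18]=0 (border '')
j=19 s[j]='e': π[19]=0 (border '')
j=20 s[j]='b': π[20]=0 (border '')
j=21 s[j]='b': π[21]=0 (border '')
j=22 s[j]='d': π[22]=1 (border 'd')
j=23 s[j]='a': k: 1→0; π[23]=0 (border '')
j=24 s[j]='b': π[24]=0 (border '')
j=25 s[j]='c': π[25]=0 (border '')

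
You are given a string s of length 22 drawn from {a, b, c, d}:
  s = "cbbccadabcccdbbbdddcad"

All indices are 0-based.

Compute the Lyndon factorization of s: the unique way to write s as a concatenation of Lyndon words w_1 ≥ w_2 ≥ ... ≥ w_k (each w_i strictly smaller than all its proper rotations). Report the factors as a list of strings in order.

["c", "bbcc", "ad", "abcccdbbbdddcad"]

emit factor 1: 'c' (i=0, period=1)
emit factor 2: 'bbcc' (i=1, period=4)
emit factor 3: 'ad' (i=5, period=2)
emit factor 4: 'abcccdbbbdddcad' (i=7, period=15)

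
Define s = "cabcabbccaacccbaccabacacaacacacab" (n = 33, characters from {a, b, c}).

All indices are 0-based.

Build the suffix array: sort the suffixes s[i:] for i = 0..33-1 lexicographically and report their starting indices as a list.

[24, 9, 31, 18, 4, 1, 22, 29, 20, 27, 25, 15, 10, 32, 19, 14, 5, 2, 6, 23, 8, 30, 17, 3, 0, 21, 28, 26, 13, 7, 16, 12, 11]

rank→(start, suffix):
  0 → (24, 'aacacacab')
  1 → (9, 'aacccbaccabacacaacacacab')
  2 → (31, 'ab')
  3 → (18, 'abacacaacacacab')
  4 → (4, 'abbccaacccbaccabacacaacacacab')
  5 → (1, 'abcabbccaacccbaccabacacaacacacab')
  6 → (22, 'acaacacacab')
  7 → (29, 'acab')
  8 → (20, 'acacaacacacab')
  9 → (27, 'acacab')
  10 → (25, 'acacacab')
  11 → (15, 'accabacacaacacacab')
  12 → (10, 'acccbaccabacacaacacacab')
  13 → (32, 'b')
  14 → (19, 'bacacaacacacab')
  15 → (14, 'baccabacacaacacacab')
  16 → (5, 'bbccaacccbaccabacacaacacacab')
  17 → (2, 'bcabbccaacccbaccabacacaacacacab')
  18 → (6, 'bccaacccbaccabacacaacacacab')
  19 → (23, 'caacacacab')
  20 → (8, 'caacccbaccabacacaacacacab')
  21 → (30, 'cab')
  22 → (17, 'cabacacaacacacab')
  23 → (3, 'cabbccaacccbaccabacacaacacacab')
  24 → (0, 'cabcabbccaacccbaccabacacaacacacab')
  25 → (21, 'cacaacacacab')
  26 → (28, 'cacab')
  27 → (26, 'cacacab')
  28 → (13, 'cbaccabacacaacacacab')
  29 → (7, 'ccaacccbaccabacacaacacacab')
  30 → (16, 'ccabacacaacacacab')
  31 → (12, 'ccbaccabacacaacacacab')
  32 → (11, 'cccbaccabacacaacacacab')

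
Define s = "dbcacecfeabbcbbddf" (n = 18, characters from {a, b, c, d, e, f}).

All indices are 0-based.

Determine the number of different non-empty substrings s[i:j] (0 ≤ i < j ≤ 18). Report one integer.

sorted suffixes:
  #0 SA[0]=9  'abbcbbddf'
  #1 SA[1]=3  'acecfeabbcbbddf'
  #2 SA[2]=10  'bbcbbddf'
  #3 SA[3]=13  'bbddf'
  #4 SA[4]=1  'bcacecfeabbcbbddf'
  #5 SA[5]=11  'bcbbddf'
  #6 SA[6]=14  'bddf'
  #7 SA[7]=2  'cacecfeabbcbbddf'
  #8 SA[8]=12  'cbbddf'
  #9 SA[9]=4  'cecfeabbcbbddf'
  #10 SA[10]=6  'cfeabbcbbddf'
  #11 SA[11]=0  'dbcacecfeabbcbbddf'
  #12 SA[12]=15  'ddf'
  #13 SA[13]=16  'df'
  #14 SA[14]=8  'eabbcbbddf'
  #15 SA[15]=5  'ecfeabbcbbddf'
  #16 SA[16]=17  'f'
  #17 SA[17]=7  'feabbcbbddf'

SA = [9, 3, 10, 13, 1, 11, 14, 2, 12, 4, 6, 0, 15, 16, 8, 5, 17, 7]
i: (SA[i-1],SA[i]) lcp shared
  1: (9,3) 1 'a'
  2: (3,10) 0 ''
  3: (10,13) 2 'bb'
  4: (13,1) 1 'b'
  5: (1,11) 2 'bc'
  6: (11,14) 1 'b'
  7: (14,2) 0 ''
  8: (2,12) 1 'c'
  9: (12,4) 1 'c'
  10: (4,6) 1 'c'
  11: (6,0) 0 ''
  12: (0,15) 1 'd'
  13: (15,16) 1 'd'
  14: (16,8) 0 ''
  15: (8,5) 1 'e'
  16: (5,17) 0 ''
  17: (17,7) 1 'f'

n(n+1)/2 = 18·19/2 = 171
Σ LCP = 0 + 1 + 0 + 2 + 1 + 2 + 1 + 0 + 1 + 1 + 1 + 0 + 1 + 1 + 0 + 1 + 0 + 1 = 14
distinct = 171 − 14 = 157

157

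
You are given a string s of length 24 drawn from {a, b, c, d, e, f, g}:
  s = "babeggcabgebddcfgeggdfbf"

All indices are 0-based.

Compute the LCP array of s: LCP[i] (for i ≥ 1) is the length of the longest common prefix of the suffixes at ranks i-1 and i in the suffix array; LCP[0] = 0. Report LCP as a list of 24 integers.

sorted suffixes:
  #0 SA[0]=1  'abeggcabgebddcfgeggdfbf'
  #1 SA[1]=7  'abgebddcfgeggdfbf'
  #2 SA[2]=0  'babeggcabgebddcfgeggdfbf'
  #3 SA[3]=11  'bddcfgeggdfbf'
  #4 SA[4]=2  'beggcabgebddcfgeggdfbf'
  #5 SA[5]=22  'bf'
  #6 SA[6]=8  'bgebddcfgeggdfbf'
  #7 SA[7]=6  'cabgebddcfgeggdfbf'
  #8 SA[8]=14  'cfgeggdfbf'
  #9 SA[9]=13  'dcfgeggdfbf'
  #10 SA[10]=12  'ddcfgeggdfbf'
  #11 SA[11]=20  'dfbf'
  #12 SA[12]=10  'ebddcfgeggdfbf'
  #13 SA[13]=3  'eggcabgebddcfgeggdfbf'
  #14 SA[14]=17  'eggdfbf'
  #15 SA[15]=23  'f'
  #16 SA[16]=21  'fbf'
  #17 SA[17]=15  'fgeggdfbf'
  #18 SA[18]=5  'gcabgebddcfgeggdfbf'
  #19 SA[19]=19  'gdfbf'
  #20 SA[20]=9  'gebddcfgeggdfbf'
  #21 SA[21]=16  'geggdfbf'
  #22 SA[22]=4  'ggcabgebddcfgeggdfbf'
  #23 SA[23]=18  'ggdfbf'

SA = [1, 7, 0, 11, 2, 22, 8, 6, 14, 13, 12, 20, 10, 3, 17, 23, 21, 15, 5, 19, 9, 16, 4, 18]
[i] adj suffixes → lcp
  [1] 1/7 → 2 ('ab')
  [2] 7/0 → 0 ('')
  [3] 0/11 → 1 ('b')
  [4] 11/2 → 1 ('b')
  [5] 2/22 → 1 ('b')
  [6] 22/8 → 1 ('b')
  [7] 8/6 → 0 ('')
  [8] 6/14 → 1 ('c')
  [9] 14/13 → 0 ('')
  [10] 13/12 → 1 ('d')
  [11] 12/20 → 1 ('d')
  [12] 20/10 → 0 ('')
  [13] 10/3 → 1 ('e')
  [14] 3/17 → 3 ('egg')
  [15] 17/23 → 0 ('')
  [16] 23/21 → 1 ('f')
  [17] 21/15 → 1 ('f')
  [18] 15/5 → 0 ('')
  [19] 5/19 → 1 ('g')
  [20] 19/9 → 1 ('g')
  [21] 9/16 → 2 ('ge')
  [22] 16/4 → 1 ('g')
  [23] 4/18 → 2 ('gg')

[0, 2, 0, 1, 1, 1, 1, 0, 1, 0, 1, 1, 0, 1, 3, 0, 1, 1, 0, 1, 1, 2, 1, 2]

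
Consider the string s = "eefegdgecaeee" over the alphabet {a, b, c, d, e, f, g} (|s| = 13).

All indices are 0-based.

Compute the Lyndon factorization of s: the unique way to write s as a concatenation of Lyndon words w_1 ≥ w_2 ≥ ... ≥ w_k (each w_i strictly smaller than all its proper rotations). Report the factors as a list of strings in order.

["eefeg", "dge", "c", "aeee"]

emit factor 1: 'eefeg' (i=0, period=5)
emit factor 2: 'dge' (i=5, period=3)
emit factor 3: 'c' (i=8, period=1)
emit factor 4: 'aeee' (i=9, period=4)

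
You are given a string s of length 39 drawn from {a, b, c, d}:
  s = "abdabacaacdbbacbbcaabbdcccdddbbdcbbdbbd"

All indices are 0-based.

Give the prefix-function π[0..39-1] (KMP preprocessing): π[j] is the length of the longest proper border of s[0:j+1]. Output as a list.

π[0] = 0
j=1 s[j]='b': π[1]=0 (border '')
j=2 s[j]='d': π[2]=0 (border '')
j=3 s[j]='a': π[3]=1 (border 'a')
j=4 s[j]='b': π[4]=2 (border 'ab')
j=5 s[j]='a': k: 2→0; π[5]=1 (border 'a')
j=6 s[j]='c': k: 1→0; π[6]=0 (border '')
j=7 s[j]='a': π[7]=1 (border 'a')
j=8 s[j]='a': k: 1→0; π[8]=1 (border 'a')
j=9 s[j]='c': k: 1→0; π[9]=0 (border '')
j=10 s[j]='d': π[10]=0 (border '')
j=11 s[j]='b': π[11]=0 (border '')
j=12 s[j]='b': π[12]=0 (border '')
j=13 s[j]='a': π[13]=1 (border 'a')
j=14 s[j]='c': k: 1→0; π[14]=0 (border '')
j=15 s[j]='b': π[15]=0 (border '')
j=16 s[j]='b': π[16]=0 (border '')
j=17 s[j]='c': π[17]=0 (border '')
j=18 s[j]='a': π[18]=1 (border 'a')
j=19 s[j]='a': k: 1→0; π[19]=1 (border 'a')
j=20 s[j]='b': π[20]=2 (border 'ab')
j=21 s[j]='b': k: 2→0; π[21]=0 (border '')
j=22 s[j]='d': π[22]=0 (border '')
j=23 s[j]='c': π[23]=0 (border '')
j=24 s[j]='c': π[24]=0 (border '')
j=25 s[j]='c': π[25]=0 (border '')
j=26 s[j]='d': π[26]=0 (border '')
j=27 s[j]='d': π[27]=0 (border '')
j=28 s[j]='d': π[28]=0 (border '')
j=29 s[j]='b': π[29]=0 (border '')
j=30 s[j]='b': π[30]=0 (border '')
j=31 s[j]='d': π[31]=0 (border '')
j=32 s[j]='c': π[32]=0 (border '')
j=33 s[j]='b': π[33]=0 (border '')
j=34 s[j]='b': π[34]=0 (border '')
j=35 s[j]='d': π[35]=0 (border '')
j=36 s[j]='b': π[36]=0 (border '')
j=37 s[j]='b': π[37]=0 (border '')
j=38 s[j]='d': π[38]=0 (border '')

[0, 0, 0, 1, 2, 1, 0, 1, 1, 0, 0, 0, 0, 1, 0, 0, 0, 0, 1, 1, 2, 0, 0, 0, 0, 0, 0, 0, 0, 0, 0, 0, 0, 0, 0, 0, 0, 0, 0]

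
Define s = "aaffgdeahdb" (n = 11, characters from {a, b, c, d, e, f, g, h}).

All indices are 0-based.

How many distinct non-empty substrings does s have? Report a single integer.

rank | idx | suffix
   0 |   0 | aaffgdeahdb
   1 |   1 | affgdeahdb
   2 |   7 | ahdb
   3 |  10 | b
   4 |   9 | db
   5 |   5 | deahdb
   6 |   6 | eahdb
   7 |   2 | ffgdeahdb
   8 |   3 | fgdeahdb
   9 |   4 | gdeahdb
  10 |   8 | hdb

SA = [0, 1, 7, 10, 9, 5, 6, 2, 3, 4, 8]
i: (SA[i-1],SA[i]) lcp shared
  1: (0,1) 1 'a'
  2: (1,7) 1 'a'
  3: (7,10) 0 ''
  4: (10,9) 0 ''
  5: (9,5) 1 'd'
  6: (5,6) 0 ''
  7: (6,2) 0 ''
  8: (2,3) 1 'f'
  9: (3,4) 0 ''
  10: (4,8) 0 ''

n(n+1)/2 = 11·12/2 = 66
Σ LCP = 0 + 1 + 1 + 0 + 0 + 1 + 0 + 0 + 1 + 0 + 0 = 4
distinct = 66 − 4 = 62

62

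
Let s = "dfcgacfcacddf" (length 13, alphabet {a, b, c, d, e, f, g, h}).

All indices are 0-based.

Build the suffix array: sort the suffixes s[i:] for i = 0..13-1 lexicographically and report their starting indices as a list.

rank | idx | suffix
   0 |   8 | acddf
   1 |   4 | acfcacddf
   2 |   7 | cacddf
   3 |   9 | cddf
   4 |   5 | cfcacddf
   5 |   2 | cgacfcacddf
   6 |  10 | ddf
   7 |  11 | df
   8 |   0 | dfcgacfcacddf
   9 |  12 | f
  10 |   6 | fcacddf
  11 |   1 | fcgacfcacddf
  12 |   3 | gacfcacddf

[8, 4, 7, 9, 5, 2, 10, 11, 0, 12, 6, 1, 3]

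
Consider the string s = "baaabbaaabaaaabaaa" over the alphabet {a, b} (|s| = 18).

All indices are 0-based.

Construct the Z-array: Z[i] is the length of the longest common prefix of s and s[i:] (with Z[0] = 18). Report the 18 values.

[18, 0, 0, 0, 1, 5, 0, 0, 0, 4, 0, 0, 0, 0, 4, 0, 0, 0]

Z[0]=18
i=1: fresh scan; Z[1]=0
i=2: fresh scan; Z[2]=0
i=3: fresh scan; Z[3]=0
i=4: fresh scan; Z[4]=1 extend→box=[4,5)
i=5: fresh scan; Z[5]=5 extend→box=[5,10)
i=6: min(r-i=4, Z[1]=0)=0; Z[6]=0
i=7: min(r-i=3, Z[2]=0)=0; Z[7]=0
i=8: min(r-i=2, Z[3]=0)=0; Z[8]=0
i=9: min(r-i=1, Z[4]=1)=1; Z[9]=4 extend→box=[9,13)
i=10: min(r-i=3, Z[1]=0)=0; Z[10]=0
i=11: min(r-i=2, Z[2]=0)=0; Z[11]=0
i=12: min(r-i=1, Z[3]=0)=0; Z[12]=0
i=13: fresh scan; Z[13]=0
i=14: fresh scan; Z[14]=4 extend→box=[14,18)
i=15: min(r-i=3, Z[1]=0)=0; Z[15]=0
i=16: min(r-i=2, Z[2]=0)=0; Z[16]=0
i=17: min(r-i=1, Z[3]=0)=0; Z[17]=0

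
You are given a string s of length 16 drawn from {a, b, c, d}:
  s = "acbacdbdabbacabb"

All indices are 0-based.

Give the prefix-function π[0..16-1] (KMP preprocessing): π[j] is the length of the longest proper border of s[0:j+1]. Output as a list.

[0, 0, 0, 1, 2, 0, 0, 0, 1, 0, 0, 1, 2, 1, 0, 0]

π[0] = 0
j=1 s[j]='c': π[1]=0 (border '')
j=2 s[j]='b': π[2]=0 (border '')
j=3 s[j]='a': π[3]=1 (border 'a')
j=4 s[j]='c': π[4]=2 (border 'ac')
j=5 s[j]='d': k: 2→0; π[5]=0 (border '')
j=6 s[j]='b': π[6]=0 (border '')
j=7 s[j]='d': π[7]=0 (border '')
j=8 s[j]='a': π[8]=1 (border 'a')
j=9 s[j]='b': k: 1→0; π[9]=0 (border '')
j=10 s[j]='b': π[10]=0 (border '')
j=11 s[j]='a': π[11]=1 (border 'a')
j=12 s[j]='c': π[12]=2 (border 'ac')
j=13 s[j]='a': k: 2→0; π[13]=1 (border 'a')
j=14 s[j]='b': k: 1→0; π[14]=0 (border '')
j=15 s[j]='b': π[15]=0 (border '')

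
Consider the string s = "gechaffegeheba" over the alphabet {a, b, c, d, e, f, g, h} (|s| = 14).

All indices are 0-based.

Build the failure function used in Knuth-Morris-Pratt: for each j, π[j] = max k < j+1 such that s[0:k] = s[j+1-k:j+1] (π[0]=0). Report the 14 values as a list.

[0, 0, 0, 0, 0, 0, 0, 0, 1, 2, 0, 0, 0, 0]

π[0] = 0
j=1 s[j]='e': π[1]=0 (border '')
j=2 s[j]='c': π[2]=0 (border '')
j=3 s[j]='h': π[3]=0 (border '')
j=4 s[j]='a': π[4]=0 (border '')
j=5 s[j]='f': π[5]=0 (border '')
j=6 s[j]='f': π[6]=0 (border '')
j=7 s[j]='e': π[7]=0 (border '')
j=8 s[j]='g': π[8]=1 (border 'g')
j=9 s[j]='e': π[9]=2 (border 'ge')
j=10 s[j]='h': k: 2→0; π[10]=0 (border '')
j=11 s[j]='e': π[11]=0 (border '')
j=12 s[j]='b': π[12]=0 (border '')
j=13 s[j]='a': π[13]=0 (border '')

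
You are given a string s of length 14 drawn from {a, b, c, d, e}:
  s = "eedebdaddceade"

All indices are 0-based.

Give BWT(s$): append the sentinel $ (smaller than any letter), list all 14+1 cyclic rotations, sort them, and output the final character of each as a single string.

edeedbdaaedcde$

rank  rotation         last
    0  $eedebdaddceade  e
    1  addceade$eedebd  d
    2  ade$eedebdaddce  e
    3  bdaddceade$eede  e
    4  ceade$eedebdadd  d
    5  daddceade$eedeb  b
    6  dceade$eedebdad  d
    7  ddceade$eedebda  a
    8  de$eedebdaddcea  a
    9  debdaddceade$ee  e
   10  e$eedebdaddcead  d
   11  eade$eedebdaddc  c
   12  ebdaddceade$eed  d
   13  edebdaddceade$e  e
   14  eedebdaddceade$  $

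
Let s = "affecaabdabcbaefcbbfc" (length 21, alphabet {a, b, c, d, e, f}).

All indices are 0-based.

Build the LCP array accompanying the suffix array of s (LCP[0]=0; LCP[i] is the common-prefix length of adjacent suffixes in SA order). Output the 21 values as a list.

[0, 1, 2, 1, 1, 0, 1, 1, 1, 1, 0, 1, 1, 2, 0, 0, 1, 0, 2, 1, 1]

sorted suffixes:
  #0 SA[0]=5  'aabdabcbaefcbbfc'
  #1 SA[1]=9  'abcbaefcbbfc'
  #2 SA[2]=6  'abdabcbaefcbbfc'
  #3 SA[3]=13  'aefcbbfc'
  #4 SA[4]=0  'affecaabdabcbaefcbbfc'
  #5 SA[5]=12  'baefcbbfc'
  #6 SA[6]=17  'bbfc'
  #7 SA[7]=10  'bcbaefcbbfc'
  #8 SA[8]=7  'bdabcbaefcbbfc'
  #9 SA[9]=18  'bfc'
  #10 SA[10]=20  'c'
  #11 SA[11]=4  'caabdabcbaefcbbfc'
  #12 SA[12]=11  'cbaefcbbfc'
  #13 SA[13]=16  'cbbfc'
  #14 SA[14]=8  'dabcbaefcbbfc'
  #15 SA[15]=3  'ecaabdabcbaefcbbfc'
  #16 SA[16]=14  'efcbbfc'
  #17 SA[17]=19  'fc'
  #18 SA[18]=15  'fcbbfc'
  #19 SA[19]=2  'fecaabdabcbaefcbbfc'
  #20 SA[20]=1  'ffecaabdabcbaefcbbfc'

SA = [5, 9, 6, 13, 0, 12, 17, 10, 7, 18, 20, 4, 11, 16, 8, 3, 14, 19, 15, 2, 1]
i: (SA[i-1],SA[i]) lcp shared
  1: (5,9) 1 'a'
  2: (9,6) 2 'ab'
  3: (6,13) 1 'a'
  4: (13,0) 1 'a'
  5: (0,12) 0 ''
  6: (12,17) 1 'b'
  7: (17,10) 1 'b'
  8: (10,7) 1 'b'
  9: (7,18) 1 'b'
  10: (18,20) 0 ''
  11: (20,4) 1 'c'
  12: (4,11) 1 'c'
  13: (11,16) 2 'cb'
  14: (16,8) 0 ''
  15: (8,3) 0 ''
  16: (3,14) 1 'e'
  17: (14,19) 0 ''
  18: (19,15) 2 'fc'
  19: (15,2) 1 'f'
  20: (2,1) 1 'f'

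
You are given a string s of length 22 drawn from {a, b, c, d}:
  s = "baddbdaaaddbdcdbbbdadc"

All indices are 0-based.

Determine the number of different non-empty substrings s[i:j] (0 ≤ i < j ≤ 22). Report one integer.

rank→(start, suffix):
  0 → (6, 'aaaddbdcdbbbdadc')
  1 → (7, 'aaddbdcdbbbdadc')
  2 → (19, 'adc')
  3 → (1, 'addbdaaaddbdcdbbbdadc')
  4 → (8, 'addbdcdbbbdadc')
  5 → (0, 'baddbdaaaddbdcdbbbdadc')
  6 → (15, 'bbbdadc')
  7 → (16, 'bbdadc')
  8 → (4, 'bdaaaddbdcdbbbdadc')
  9 → (17, 'bdadc')
  10 → (11, 'bdcdbbbdadc')
  11 → (21, 'c')
  12 → (13, 'cdbbbdadc')
  13 → (5, 'daaaddbdcdbbbdadc')
  14 → (18, 'dadc')
  15 → (14, 'dbbbdadc')
  16 → (3, 'dbdaaaddbdcdbbbdadc')
  17 → (10, 'dbdcdbbbdadc')
  18 → (20, 'dc')
  19 → (12, 'dcdbbbdadc')
  20 → (2, 'ddbdaaaddbdcdbbbdadc')
  21 → (9, 'ddbdcdbbbdadc')

SA = [6, 7, 19, 1, 8, 0, 15, 16, 4, 17, 11, 21, 13, 5, 18, 14, 3, 10, 20, 12, 2, 9]
i: (SA[i-1],SA[i]) lcp shared
  1: (6,7) 2 'aa'
  2: (7,19) 1 'a'
  3: (19,1) 2 'ad'
  4: (1,8) 5 'addbd'
  5: (8,0) 0 ''
  6: (0,15) 1 'b'
  7: (15,16) 2 'bb'
  8: (16,4) 1 'b'
  9: (4,17) 3 'bda'
  10: (17,11) 2 'bd'
  11: (11,21) 0 ''
  12: (21,13) 1 'c'
  13: (13,5) 0 ''
  14: (5,18) 2 'da'
  15: (18,14) 1 'd'
  16: (14,3) 2 'db'
  17: (3,10) 3 'dbd'
  18: (10,20) 1 'd'
  19: (20,12) 2 'dc'
  20: (12,2) 1 'd'
  21: (2,9) 4 'ddbd'

n(n+1)/2 = 22·23/2 = 253
Σ LCP = 0 + 2 + 1 + 2 + 5 + 0 + 1 + 2 + 1 + 3 + 2 + 0 + 1 + 0 + 2 + 1 + 2 + 3 + 1 + 2 + 1 + 4 = 36
distinct = 253 − 36 = 217

217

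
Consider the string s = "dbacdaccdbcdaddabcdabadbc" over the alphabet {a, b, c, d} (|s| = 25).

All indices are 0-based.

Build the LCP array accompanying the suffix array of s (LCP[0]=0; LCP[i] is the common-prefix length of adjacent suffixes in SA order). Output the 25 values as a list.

[0, 2, 1, 2, 1, 2, 0, 2, 1, 2, 4, 0, 1, 1, 3, 3, 2, 0, 3, 2, 2, 1, 2, 3, 1]

rank→(start, suffix):
  0 → (19, 'abadbc')
  1 → (15, 'abcdabadbc')
  2 → (5, 'accdbcdaddabcdabadbc')
  3 → (2, 'acdaccdbcdaddabcdabadbc')
  4 → (21, 'adbc')
  5 → (12, 'addabcdabadbc')
  6 → (1, 'bacdaccdbcdaddabcdabadbc')
  7 → (20, 'badbc')
  8 → (23, 'bc')
  9 → (16, 'bcdabadbc')
  10 → (9, 'bcdaddabcdabadbc')
  11 → (24, 'c')
  12 → (6, 'ccdbcdaddabcdabadbc')
  13 → (17, 'cdabadbc')
  14 → (3, 'cdaccdbcdaddabcdabadbc')
  15 → (10, 'cdaddabcdabadbc')
  16 → (7, 'cdbcdaddabcdabadbc')
  17 → (18, 'dabadbc')
  18 → (14, 'dabcdabadbc')
  19 → (4, 'daccdbcdaddabcdabadbc')
  20 → (11, 'daddabcdabadbc')
  21 → (0, 'dbacdaccdbcdaddabcdabadbc')
  22 → (22, 'dbc')
  23 → (8, 'dbcdaddabcdabadbc')
  24 → (13, 'ddabcdabadbc')

SA = [19, 15, 5, 2, 21, 12, 1, 20, 23, 16, 9, 24, 6, 17, 3, 10, 7, 18, 14, 4, 11, 0, 22, 8, 13]
rank  pair      lcp
   1  s[19:],s[15:]  2  'ab'
   2  s[15:],s[5:]  1  'a'
   3  s[5:],s[2:]  2  'ac'
   4  s[2:],s[21:]  1  'a'
   5  s[21:],s[12:]  2  'ad'
   6  s[12:],s[1:]  0  ''
   7  s[1:],s[20:]  2  'ba'
   8  s[20:],s[23:]  1  'b'
   9  s[23:],s[16:]  2  'bc'
  10  s[16:],s[9:]  4  'bcda'
  11  s[9:],s[24:]  0  ''
  12  s[24:],s[6:]  1  'c'
  13  s[6:],s[17:]  1  'c'
  14  s[17:],s[3:]  3  'cda'
  15  s[3:],s[10:]  3  'cda'
  16  s[10:],s[7:]  2  'cd'
  17  s[7:],s[18:]  0  ''
  18  s[18:],s[14:]  3  'dab'
  19  s[14:],s[4:]  2  'da'
  20  s[4:],s[11:]  2  'da'
  21  s[11:],s[0:]  1  'd'
  22  s[0:],s[22:]  2  'db'
  23  s[22:],s[8:]  3  'dbc'
  24  s[8:],s[13:]  1  'd'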